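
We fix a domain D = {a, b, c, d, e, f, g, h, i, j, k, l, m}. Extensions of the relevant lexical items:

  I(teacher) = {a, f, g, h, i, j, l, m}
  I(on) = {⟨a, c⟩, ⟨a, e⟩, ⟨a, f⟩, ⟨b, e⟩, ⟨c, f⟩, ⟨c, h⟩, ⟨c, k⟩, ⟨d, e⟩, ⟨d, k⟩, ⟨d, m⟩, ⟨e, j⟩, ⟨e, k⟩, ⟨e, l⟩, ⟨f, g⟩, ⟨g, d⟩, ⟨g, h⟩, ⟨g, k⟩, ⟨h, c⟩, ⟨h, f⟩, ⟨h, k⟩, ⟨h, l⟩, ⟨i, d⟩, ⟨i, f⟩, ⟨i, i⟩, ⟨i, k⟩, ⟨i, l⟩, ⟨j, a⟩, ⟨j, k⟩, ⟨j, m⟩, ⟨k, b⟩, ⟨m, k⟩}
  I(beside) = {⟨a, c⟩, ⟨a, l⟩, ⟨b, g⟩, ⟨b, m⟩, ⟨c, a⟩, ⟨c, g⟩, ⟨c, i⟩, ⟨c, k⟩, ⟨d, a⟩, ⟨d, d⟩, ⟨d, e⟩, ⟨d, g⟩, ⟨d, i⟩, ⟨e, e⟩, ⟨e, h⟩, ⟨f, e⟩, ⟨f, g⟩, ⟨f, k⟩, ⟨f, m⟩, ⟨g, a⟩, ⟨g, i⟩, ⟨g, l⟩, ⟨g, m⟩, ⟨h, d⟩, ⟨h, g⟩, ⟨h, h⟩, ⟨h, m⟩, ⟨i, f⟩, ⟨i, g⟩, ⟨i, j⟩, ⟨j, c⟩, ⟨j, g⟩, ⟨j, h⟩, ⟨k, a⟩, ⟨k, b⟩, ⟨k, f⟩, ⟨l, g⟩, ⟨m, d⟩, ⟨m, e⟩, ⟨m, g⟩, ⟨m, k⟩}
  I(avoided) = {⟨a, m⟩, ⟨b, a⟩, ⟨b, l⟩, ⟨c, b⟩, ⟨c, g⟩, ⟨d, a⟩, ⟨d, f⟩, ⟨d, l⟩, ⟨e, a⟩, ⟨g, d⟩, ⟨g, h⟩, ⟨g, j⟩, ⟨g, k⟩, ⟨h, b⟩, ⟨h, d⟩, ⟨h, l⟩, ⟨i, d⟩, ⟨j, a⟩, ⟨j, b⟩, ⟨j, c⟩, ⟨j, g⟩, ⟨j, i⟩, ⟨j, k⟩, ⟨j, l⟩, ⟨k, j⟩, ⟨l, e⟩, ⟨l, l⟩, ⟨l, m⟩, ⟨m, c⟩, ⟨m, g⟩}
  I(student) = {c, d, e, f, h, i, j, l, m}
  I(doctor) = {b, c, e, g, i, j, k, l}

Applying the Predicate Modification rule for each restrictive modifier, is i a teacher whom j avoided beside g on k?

yes

⟦whom j avoided⟧ = {x : ⟨j, x⟩ ∈ ⟦avoided⟧} = {a, b, c, g, i, k, l}
⟦beside g⟧ = {x : ⟨x, g⟩ ∈ ⟦beside⟧} = {b, c, d, f, h, i, j, l, m}
⟦on k⟧ = {x : ⟨x, k⟩ ∈ ⟦on⟧} = {c, d, e, g, h, i, j, m}
⟦teacher⟧ = {a, f, g, h, i, j, l, m}
… ∩ ⟦whom j avoided⟧ = {a, f, g, h, i, j, l, m} ∩ {a, b, c, g, i, k, l} = {a, g, i, l}
… ∩ ⟦beside g⟧ = {a, g, i, l} ∩ {b, c, d, f, h, i, j, l, m} = {i, l}
… ∩ ⟦on k⟧ = {i, l} ∩ {c, d, e, g, h, i, j, m} = {i}
⟦teacher whom j avoided beside g on k⟧ = {i}; i ∈ this set.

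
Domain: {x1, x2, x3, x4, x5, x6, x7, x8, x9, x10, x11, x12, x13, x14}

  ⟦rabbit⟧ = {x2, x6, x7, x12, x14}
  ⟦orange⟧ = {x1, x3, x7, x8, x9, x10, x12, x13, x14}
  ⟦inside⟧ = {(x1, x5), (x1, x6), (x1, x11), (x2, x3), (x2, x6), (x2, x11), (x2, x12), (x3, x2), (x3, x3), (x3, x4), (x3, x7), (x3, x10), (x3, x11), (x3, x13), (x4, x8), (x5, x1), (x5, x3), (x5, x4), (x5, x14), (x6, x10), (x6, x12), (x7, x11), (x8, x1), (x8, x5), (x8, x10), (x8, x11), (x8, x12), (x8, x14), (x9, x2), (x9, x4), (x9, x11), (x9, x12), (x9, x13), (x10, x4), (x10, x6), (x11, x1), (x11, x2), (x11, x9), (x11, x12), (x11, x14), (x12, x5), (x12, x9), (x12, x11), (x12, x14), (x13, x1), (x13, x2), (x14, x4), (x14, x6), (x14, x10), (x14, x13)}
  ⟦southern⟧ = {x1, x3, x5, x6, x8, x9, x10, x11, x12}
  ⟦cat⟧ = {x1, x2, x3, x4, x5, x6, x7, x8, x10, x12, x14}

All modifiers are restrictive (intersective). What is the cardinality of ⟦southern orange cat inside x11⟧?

⟦inside x11⟧ = {x : ⟨x, x11⟩ ∈ ⟦inside⟧} = {x1, x2, x3, x7, x8, x9, x12}
⟦cat⟧ = {x1, x2, x3, x4, x5, x6, x7, x8, x10, x12, x14}
… ∩ ⟦inside x11⟧ = {x1, x2, x3, x4, x5, x6, x7, x8, x10, x12, x14} ∩ {x1, x2, x3, x7, x8, x9, x12} = {x1, x2, x3, x7, x8, x12}
… ∩ ⟦southern⟧ = {x1, x2, x3, x7, x8, x12} ∩ {x1, x3, x5, x6, x8, x9, x10, x11, x12} = {x1, x3, x8, x12}
… ∩ ⟦orange⟧ = {x1, x3, x8, x12} ∩ {x1, x3, x7, x8, x9, x10, x12, x13, x14} = {x1, x3, x8, x12}
⟦southern orange cat inside x11⟧ = {x1, x3, x8, x12}, so the cardinality is 4.

4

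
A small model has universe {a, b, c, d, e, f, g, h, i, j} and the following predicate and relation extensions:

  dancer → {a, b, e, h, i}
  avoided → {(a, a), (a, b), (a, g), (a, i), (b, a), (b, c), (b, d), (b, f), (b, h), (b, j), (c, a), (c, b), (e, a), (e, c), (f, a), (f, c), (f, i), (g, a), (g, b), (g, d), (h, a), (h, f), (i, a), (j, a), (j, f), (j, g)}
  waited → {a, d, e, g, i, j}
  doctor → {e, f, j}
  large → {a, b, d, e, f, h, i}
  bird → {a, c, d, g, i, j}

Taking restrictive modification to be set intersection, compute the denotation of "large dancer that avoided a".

{a, b, e, h, i}

⟦that avoided a⟧ = {x : ⟨x, a⟩ ∈ ⟦avoided⟧} = {a, b, c, e, f, g, h, i, j}
⟦dancer⟧ = {a, b, e, h, i}
… ∩ ⟦that avoided a⟧ = {a, b, e, h, i} ∩ {a, b, c, e, f, g, h, i, j} = {a, b, e, h, i}
… ∩ ⟦large⟧ = {a, b, e, h, i} ∩ {a, b, d, e, f, h, i} = {a, b, e, h, i}
So ⟦large dancer that avoided a⟧ = {a, b, e, h, i}.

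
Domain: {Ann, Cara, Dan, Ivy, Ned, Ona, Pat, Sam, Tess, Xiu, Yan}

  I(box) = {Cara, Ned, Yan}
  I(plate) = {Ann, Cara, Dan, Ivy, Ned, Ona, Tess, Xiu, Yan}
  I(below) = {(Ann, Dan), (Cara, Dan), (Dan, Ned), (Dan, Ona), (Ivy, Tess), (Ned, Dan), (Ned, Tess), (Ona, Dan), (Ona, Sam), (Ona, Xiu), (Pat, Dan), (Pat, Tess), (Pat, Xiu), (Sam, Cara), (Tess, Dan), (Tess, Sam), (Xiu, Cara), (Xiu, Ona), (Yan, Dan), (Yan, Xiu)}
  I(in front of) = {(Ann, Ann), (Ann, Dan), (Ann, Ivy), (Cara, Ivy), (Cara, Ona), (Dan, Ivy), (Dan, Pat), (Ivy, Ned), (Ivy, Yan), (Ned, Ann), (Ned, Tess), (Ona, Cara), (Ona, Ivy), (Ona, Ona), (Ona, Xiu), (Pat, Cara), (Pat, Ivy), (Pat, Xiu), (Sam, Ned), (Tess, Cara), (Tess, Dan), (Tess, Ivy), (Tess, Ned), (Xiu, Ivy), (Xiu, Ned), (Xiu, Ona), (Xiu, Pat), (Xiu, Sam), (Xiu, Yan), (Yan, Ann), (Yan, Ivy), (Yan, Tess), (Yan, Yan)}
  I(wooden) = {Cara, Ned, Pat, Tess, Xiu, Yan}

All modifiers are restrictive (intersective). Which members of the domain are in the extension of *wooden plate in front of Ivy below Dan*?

{Cara, Tess, Yan}

⟦in front of Ivy⟧ = {x : ⟨x, Ivy⟩ ∈ ⟦in front of⟧} = {Ann, Cara, Dan, Ona, Pat, Tess, Xiu, Yan}
⟦below Dan⟧ = {x : ⟨x, Dan⟩ ∈ ⟦below⟧} = {Ann, Cara, Ned, Ona, Pat, Tess, Yan}
⟦plate⟧ = {Ann, Cara, Dan, Ivy, Ned, Ona, Tess, Xiu, Yan}
… ∩ ⟦in front of Ivy⟧ = {Ann, Cara, Dan, Ivy, Ned, Ona, Tess, Xiu, Yan} ∩ {Ann, Cara, Dan, Ona, Pat, Tess, Xiu, Yan} = {Ann, Cara, Dan, Ona, Tess, Xiu, Yan}
… ∩ ⟦below Dan⟧ = {Ann, Cara, Dan, Ona, Tess, Xiu, Yan} ∩ {Ann, Cara, Ned, Ona, Pat, Tess, Yan} = {Ann, Cara, Ona, Tess, Yan}
… ∩ ⟦wooden⟧ = {Ann, Cara, Ona, Tess, Yan} ∩ {Cara, Ned, Pat, Tess, Xiu, Yan} = {Cara, Tess, Yan}
So ⟦wooden plate in front of Ivy below Dan⟧ = {Cara, Tess, Yan}.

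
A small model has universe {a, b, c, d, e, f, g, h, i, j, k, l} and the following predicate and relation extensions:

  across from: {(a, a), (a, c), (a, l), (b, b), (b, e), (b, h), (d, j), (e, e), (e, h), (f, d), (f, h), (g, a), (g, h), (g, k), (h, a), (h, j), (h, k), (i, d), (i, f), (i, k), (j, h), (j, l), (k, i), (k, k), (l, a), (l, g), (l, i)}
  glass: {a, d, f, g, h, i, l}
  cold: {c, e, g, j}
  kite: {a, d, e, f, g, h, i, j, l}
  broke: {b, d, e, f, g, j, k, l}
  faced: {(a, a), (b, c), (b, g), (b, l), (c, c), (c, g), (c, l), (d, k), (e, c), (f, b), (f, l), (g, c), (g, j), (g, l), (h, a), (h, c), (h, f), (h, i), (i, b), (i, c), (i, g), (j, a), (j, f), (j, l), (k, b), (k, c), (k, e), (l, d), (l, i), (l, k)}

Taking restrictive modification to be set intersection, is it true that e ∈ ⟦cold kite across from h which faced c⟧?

⟦across from h⟧ = {x : ⟨x, h⟩ ∈ ⟦across from⟧} = {b, e, f, g, j}
⟦which faced c⟧ = {x : ⟨x, c⟩ ∈ ⟦faced⟧} = {b, c, e, g, h, i, k}
⟦kite⟧ = {a, d, e, f, g, h, i, j, l}
… ∩ ⟦across from h⟧ = {a, d, e, f, g, h, i, j, l} ∩ {b, e, f, g, j} = {e, f, g, j}
… ∩ ⟦which faced c⟧ = {e, f, g, j} ∩ {b, c, e, g, h, i, k} = {e, g}
… ∩ ⟦cold⟧ = {e, g} ∩ {c, e, g, j} = {e, g}
⟦cold kite across from h which faced c⟧ = {e, g}; e ∈ this set.

yes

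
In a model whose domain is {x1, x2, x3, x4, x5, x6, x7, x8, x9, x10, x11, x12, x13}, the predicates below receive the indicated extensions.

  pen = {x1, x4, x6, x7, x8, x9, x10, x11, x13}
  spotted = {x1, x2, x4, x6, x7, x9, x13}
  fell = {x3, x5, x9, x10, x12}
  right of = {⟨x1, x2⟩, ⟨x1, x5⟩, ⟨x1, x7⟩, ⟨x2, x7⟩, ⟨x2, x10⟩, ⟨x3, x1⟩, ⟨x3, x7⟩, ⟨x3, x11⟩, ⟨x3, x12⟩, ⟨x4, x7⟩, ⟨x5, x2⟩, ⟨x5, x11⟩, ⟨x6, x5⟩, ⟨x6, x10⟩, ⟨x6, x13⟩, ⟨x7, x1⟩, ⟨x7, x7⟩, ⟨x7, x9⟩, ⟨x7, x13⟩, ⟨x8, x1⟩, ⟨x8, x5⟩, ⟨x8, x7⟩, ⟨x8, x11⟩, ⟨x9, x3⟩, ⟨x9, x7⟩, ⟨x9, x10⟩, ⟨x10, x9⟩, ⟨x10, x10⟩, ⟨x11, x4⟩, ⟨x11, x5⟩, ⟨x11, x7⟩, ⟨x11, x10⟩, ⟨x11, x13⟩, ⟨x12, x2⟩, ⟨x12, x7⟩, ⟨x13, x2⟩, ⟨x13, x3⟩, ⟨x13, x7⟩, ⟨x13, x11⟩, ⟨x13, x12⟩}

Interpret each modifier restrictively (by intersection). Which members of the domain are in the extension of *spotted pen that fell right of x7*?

⟦that fell⟧ = ⟦fell⟧ = {x3, x5, x9, x10, x12}
⟦right of x7⟧ = {x : ⟨x, x7⟩ ∈ ⟦right of⟧} = {x1, x2, x3, x4, x7, x8, x9, x11, x12, x13}
⟦pen⟧ = {x1, x4, x6, x7, x8, x9, x10, x11, x13}
… ∩ ⟦that fell⟧ = {x1, x4, x6, x7, x8, x9, x10, x11, x13} ∩ {x3, x5, x9, x10, x12} = {x9, x10}
… ∩ ⟦right of x7⟧ = {x9, x10} ∩ {x1, x2, x3, x4, x7, x8, x9, x11, x12, x13} = {x9}
… ∩ ⟦spotted⟧ = {x9} ∩ {x1, x2, x4, x6, x7, x9, x13} = {x9}
So ⟦spotted pen that fell right of x7⟧ = {x9}.

{x9}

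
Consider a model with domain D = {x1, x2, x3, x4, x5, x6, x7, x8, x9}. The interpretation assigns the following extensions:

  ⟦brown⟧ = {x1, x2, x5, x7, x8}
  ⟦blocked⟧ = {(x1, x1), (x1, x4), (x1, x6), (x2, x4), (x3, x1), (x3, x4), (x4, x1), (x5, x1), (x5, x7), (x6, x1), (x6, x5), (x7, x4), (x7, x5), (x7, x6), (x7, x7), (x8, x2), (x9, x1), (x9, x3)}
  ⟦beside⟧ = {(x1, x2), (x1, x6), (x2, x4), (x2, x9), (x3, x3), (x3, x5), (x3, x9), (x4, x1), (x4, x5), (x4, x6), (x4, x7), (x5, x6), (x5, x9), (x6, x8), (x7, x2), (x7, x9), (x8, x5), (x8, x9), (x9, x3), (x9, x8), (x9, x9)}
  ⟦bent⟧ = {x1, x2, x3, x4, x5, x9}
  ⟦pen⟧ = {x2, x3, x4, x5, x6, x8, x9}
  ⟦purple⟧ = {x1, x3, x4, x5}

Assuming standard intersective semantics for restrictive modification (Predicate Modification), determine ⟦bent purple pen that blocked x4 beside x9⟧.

{x3}

⟦that blocked x4⟧ = {x : ⟨x, x4⟩ ∈ ⟦blocked⟧} = {x1, x2, x3, x7}
⟦beside x9⟧ = {x : ⟨x, x9⟩ ∈ ⟦beside⟧} = {x2, x3, x5, x7, x8, x9}
⟦pen⟧ = {x2, x3, x4, x5, x6, x8, x9}
… ∩ ⟦that blocked x4⟧ = {x2, x3, x4, x5, x6, x8, x9} ∩ {x1, x2, x3, x7} = {x2, x3}
… ∩ ⟦beside x9⟧ = {x2, x3} ∩ {x2, x3, x5, x7, x8, x9} = {x2, x3}
… ∩ ⟦bent⟧ = {x2, x3} ∩ {x1, x2, x3, x4, x5, x9} = {x2, x3}
… ∩ ⟦purple⟧ = {x2, x3} ∩ {x1, x3, x4, x5} = {x3}
So ⟦bent purple pen that blocked x4 beside x9⟧ = {x3}.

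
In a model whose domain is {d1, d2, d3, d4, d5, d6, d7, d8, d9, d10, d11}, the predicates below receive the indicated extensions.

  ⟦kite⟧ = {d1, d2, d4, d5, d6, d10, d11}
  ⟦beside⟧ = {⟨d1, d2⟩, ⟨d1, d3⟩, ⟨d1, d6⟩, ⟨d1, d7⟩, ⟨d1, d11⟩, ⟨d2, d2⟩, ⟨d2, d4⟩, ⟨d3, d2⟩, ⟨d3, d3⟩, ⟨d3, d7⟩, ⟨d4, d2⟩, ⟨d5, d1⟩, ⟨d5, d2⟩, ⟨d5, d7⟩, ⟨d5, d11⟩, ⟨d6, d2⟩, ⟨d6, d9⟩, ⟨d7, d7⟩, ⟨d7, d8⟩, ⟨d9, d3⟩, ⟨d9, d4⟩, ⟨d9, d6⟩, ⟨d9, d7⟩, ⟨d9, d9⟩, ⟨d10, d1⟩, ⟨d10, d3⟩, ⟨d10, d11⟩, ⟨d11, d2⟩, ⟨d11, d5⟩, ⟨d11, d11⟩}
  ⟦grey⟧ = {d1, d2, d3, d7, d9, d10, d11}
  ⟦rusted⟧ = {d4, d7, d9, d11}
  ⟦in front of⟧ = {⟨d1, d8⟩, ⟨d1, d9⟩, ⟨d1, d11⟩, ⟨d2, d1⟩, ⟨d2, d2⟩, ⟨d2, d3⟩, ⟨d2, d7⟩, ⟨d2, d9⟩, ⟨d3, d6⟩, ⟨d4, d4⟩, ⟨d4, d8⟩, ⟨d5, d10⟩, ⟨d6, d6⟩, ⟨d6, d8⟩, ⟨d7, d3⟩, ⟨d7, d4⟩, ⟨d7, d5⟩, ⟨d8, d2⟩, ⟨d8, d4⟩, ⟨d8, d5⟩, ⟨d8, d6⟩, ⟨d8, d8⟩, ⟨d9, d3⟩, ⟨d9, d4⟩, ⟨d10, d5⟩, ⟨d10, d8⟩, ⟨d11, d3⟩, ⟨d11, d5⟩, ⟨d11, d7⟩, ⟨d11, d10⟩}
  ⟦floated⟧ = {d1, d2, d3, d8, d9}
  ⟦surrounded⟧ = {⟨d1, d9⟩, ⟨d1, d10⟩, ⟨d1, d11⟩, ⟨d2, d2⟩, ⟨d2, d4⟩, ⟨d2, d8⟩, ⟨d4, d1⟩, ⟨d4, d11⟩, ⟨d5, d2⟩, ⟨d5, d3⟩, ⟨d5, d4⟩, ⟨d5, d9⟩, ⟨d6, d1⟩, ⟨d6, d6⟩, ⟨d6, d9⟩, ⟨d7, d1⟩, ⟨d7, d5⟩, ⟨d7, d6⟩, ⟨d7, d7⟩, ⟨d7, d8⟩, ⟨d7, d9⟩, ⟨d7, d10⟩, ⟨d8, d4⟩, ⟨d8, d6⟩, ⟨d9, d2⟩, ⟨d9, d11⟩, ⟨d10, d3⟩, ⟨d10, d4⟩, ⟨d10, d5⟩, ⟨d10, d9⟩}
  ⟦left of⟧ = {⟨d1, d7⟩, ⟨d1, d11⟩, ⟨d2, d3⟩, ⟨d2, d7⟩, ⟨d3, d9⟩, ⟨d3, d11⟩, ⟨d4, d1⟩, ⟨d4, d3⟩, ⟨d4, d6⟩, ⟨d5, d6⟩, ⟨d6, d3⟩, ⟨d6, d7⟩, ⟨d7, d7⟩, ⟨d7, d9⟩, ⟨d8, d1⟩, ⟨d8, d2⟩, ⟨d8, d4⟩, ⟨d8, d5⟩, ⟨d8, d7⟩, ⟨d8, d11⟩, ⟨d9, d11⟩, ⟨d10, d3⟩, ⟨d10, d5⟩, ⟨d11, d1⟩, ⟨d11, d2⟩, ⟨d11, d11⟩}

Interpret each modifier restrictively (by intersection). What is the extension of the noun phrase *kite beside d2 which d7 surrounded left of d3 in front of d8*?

{d6}

⟦beside d2⟧ = {x : ⟨x, d2⟩ ∈ ⟦beside⟧} = {d1, d2, d3, d4, d5, d6, d11}
⟦which d7 surrounded⟧ = {x : ⟨d7, x⟩ ∈ ⟦surrounded⟧} = {d1, d5, d6, d7, d8, d9, d10}
⟦left of d3⟧ = {x : ⟨x, d3⟩ ∈ ⟦left of⟧} = {d2, d4, d6, d10}
⟦in front of d8⟧ = {x : ⟨x, d8⟩ ∈ ⟦in front of⟧} = {d1, d4, d6, d8, d10}
⟦kite⟧ = {d1, d2, d4, d5, d6, d10, d11}
… ∩ ⟦beside d2⟧ = {d1, d2, d4, d5, d6, d10, d11} ∩ {d1, d2, d3, d4, d5, d6, d11} = {d1, d2, d4, d5, d6, d11}
… ∩ ⟦which d7 surrounded⟧ = {d1, d2, d4, d5, d6, d11} ∩ {d1, d5, d6, d7, d8, d9, d10} = {d1, d5, d6}
… ∩ ⟦left of d3⟧ = {d1, d5, d6} ∩ {d2, d4, d6, d10} = {d6}
… ∩ ⟦in front of d8⟧ = {d6} ∩ {d1, d4, d6, d8, d10} = {d6}
So ⟦kite beside d2 which d7 surrounded left of d3 in front of d8⟧ = {d6}.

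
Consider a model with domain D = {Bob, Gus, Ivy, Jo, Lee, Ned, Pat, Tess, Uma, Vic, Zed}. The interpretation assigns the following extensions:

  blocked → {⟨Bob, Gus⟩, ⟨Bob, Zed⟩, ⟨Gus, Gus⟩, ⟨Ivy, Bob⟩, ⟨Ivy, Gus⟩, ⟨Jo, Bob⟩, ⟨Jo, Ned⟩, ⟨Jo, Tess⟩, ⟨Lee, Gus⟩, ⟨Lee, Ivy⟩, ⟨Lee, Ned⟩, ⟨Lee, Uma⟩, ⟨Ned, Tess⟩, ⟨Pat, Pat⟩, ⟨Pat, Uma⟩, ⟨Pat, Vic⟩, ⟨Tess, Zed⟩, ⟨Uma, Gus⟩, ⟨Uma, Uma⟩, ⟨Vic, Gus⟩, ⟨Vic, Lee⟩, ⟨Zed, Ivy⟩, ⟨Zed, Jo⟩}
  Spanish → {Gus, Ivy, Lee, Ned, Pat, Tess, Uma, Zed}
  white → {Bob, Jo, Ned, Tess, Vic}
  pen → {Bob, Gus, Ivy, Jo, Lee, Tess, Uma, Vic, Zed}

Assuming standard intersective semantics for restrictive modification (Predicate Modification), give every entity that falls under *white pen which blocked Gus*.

⟦which blocked Gus⟧ = {x : ⟨x, Gus⟩ ∈ ⟦blocked⟧} = {Bob, Gus, Ivy, Lee, Uma, Vic}
⟦pen⟧ = {Bob, Gus, Ivy, Jo, Lee, Tess, Uma, Vic, Zed}
… ∩ ⟦which blocked Gus⟧ = {Bob, Gus, Ivy, Jo, Lee, Tess, Uma, Vic, Zed} ∩ {Bob, Gus, Ivy, Lee, Uma, Vic} = {Bob, Gus, Ivy, Lee, Uma, Vic}
… ∩ ⟦white⟧ = {Bob, Gus, Ivy, Lee, Uma, Vic} ∩ {Bob, Jo, Ned, Tess, Vic} = {Bob, Vic}
So ⟦white pen which blocked Gus⟧ = {Bob, Vic}.

{Bob, Vic}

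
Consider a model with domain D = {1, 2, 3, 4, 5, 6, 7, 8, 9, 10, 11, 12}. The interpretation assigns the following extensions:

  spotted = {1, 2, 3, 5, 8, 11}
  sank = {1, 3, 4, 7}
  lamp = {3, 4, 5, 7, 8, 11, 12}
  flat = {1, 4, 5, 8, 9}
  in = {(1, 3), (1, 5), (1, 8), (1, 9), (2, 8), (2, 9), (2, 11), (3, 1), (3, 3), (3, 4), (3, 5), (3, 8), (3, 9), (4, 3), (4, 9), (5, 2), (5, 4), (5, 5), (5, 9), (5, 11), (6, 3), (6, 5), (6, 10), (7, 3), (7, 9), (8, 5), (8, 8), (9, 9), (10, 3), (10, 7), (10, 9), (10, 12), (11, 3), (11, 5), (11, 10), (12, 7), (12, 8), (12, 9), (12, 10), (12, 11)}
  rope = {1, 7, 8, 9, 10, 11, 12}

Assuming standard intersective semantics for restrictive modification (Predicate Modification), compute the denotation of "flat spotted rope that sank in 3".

{1}

⟦that sank⟧ = ⟦sank⟧ = {1, 3, 4, 7}
⟦in 3⟧ = {x : ⟨x, 3⟩ ∈ ⟦in⟧} = {1, 3, 4, 6, 7, 10, 11}
⟦rope⟧ = {1, 7, 8, 9, 10, 11, 12}
… ∩ ⟦that sank⟧ = {1, 7, 8, 9, 10, 11, 12} ∩ {1, 3, 4, 7} = {1, 7}
… ∩ ⟦in 3⟧ = {1, 7} ∩ {1, 3, 4, 6, 7, 10, 11} = {1, 7}
… ∩ ⟦flat⟧ = {1, 7} ∩ {1, 4, 5, 8, 9} = {1}
… ∩ ⟦spotted⟧ = {1} ∩ {1, 2, 3, 5, 8, 11} = {1}
So ⟦flat spotted rope that sank in 3⟧ = {1}.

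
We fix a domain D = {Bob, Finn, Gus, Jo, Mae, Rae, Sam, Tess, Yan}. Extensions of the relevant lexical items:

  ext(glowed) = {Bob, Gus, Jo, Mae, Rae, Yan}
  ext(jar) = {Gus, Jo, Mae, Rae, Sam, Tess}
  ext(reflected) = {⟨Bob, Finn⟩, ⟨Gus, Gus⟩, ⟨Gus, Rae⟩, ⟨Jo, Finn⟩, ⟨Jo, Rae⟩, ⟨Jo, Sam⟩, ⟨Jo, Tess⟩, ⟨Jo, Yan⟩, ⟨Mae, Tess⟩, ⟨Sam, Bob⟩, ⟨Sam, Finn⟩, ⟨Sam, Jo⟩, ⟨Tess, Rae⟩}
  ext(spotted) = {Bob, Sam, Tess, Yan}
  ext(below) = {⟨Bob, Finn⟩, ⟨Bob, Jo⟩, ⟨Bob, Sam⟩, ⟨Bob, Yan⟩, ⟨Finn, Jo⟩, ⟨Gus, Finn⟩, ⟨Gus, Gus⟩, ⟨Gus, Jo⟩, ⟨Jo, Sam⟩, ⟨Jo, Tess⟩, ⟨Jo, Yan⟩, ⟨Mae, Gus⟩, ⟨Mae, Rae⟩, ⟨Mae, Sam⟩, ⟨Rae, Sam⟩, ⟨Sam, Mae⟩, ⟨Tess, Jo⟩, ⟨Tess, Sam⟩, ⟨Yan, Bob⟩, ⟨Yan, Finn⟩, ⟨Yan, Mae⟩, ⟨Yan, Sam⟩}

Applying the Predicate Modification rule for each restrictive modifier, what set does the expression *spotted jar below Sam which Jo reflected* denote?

⟦below Sam⟧ = {x : ⟨x, Sam⟩ ∈ ⟦below⟧} = {Bob, Jo, Mae, Rae, Tess, Yan}
⟦which Jo reflected⟧ = {x : ⟨Jo, x⟩ ∈ ⟦reflected⟧} = {Finn, Rae, Sam, Tess, Yan}
⟦jar⟧ = {Gus, Jo, Mae, Rae, Sam, Tess}
… ∩ ⟦below Sam⟧ = {Gus, Jo, Mae, Rae, Sam, Tess} ∩ {Bob, Jo, Mae, Rae, Tess, Yan} = {Jo, Mae, Rae, Tess}
… ∩ ⟦which Jo reflected⟧ = {Jo, Mae, Rae, Tess} ∩ {Finn, Rae, Sam, Tess, Yan} = {Rae, Tess}
… ∩ ⟦spotted⟧ = {Rae, Tess} ∩ {Bob, Sam, Tess, Yan} = {Tess}
So ⟦spotted jar below Sam which Jo reflected⟧ = {Tess}.

{Tess}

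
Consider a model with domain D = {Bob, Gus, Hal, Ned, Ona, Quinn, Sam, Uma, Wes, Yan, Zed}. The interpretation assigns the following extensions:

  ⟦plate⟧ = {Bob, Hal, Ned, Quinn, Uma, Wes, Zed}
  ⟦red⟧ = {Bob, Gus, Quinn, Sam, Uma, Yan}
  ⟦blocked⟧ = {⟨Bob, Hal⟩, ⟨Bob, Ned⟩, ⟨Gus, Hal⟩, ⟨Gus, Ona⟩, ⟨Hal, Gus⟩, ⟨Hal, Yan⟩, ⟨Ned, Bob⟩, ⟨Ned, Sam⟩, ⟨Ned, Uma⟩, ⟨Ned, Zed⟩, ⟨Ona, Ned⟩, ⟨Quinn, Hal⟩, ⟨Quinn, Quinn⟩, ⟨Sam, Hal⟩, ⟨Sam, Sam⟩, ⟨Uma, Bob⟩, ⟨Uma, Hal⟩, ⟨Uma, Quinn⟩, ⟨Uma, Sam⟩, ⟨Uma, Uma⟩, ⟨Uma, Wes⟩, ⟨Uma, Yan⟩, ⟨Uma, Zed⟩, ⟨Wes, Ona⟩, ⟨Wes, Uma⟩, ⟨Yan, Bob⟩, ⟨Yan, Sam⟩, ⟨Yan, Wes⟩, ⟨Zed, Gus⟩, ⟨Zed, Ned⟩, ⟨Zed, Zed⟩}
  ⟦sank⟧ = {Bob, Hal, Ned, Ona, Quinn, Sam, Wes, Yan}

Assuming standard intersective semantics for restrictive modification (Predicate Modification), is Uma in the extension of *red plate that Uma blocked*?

⟦that Uma blocked⟧ = {x : ⟨Uma, x⟩ ∈ ⟦blocked⟧} = {Bob, Hal, Quinn, Sam, Uma, Wes, Yan, Zed}
⟦plate⟧ = {Bob, Hal, Ned, Quinn, Uma, Wes, Zed}
… ∩ ⟦that Uma blocked⟧ = {Bob, Hal, Ned, Quinn, Uma, Wes, Zed} ∩ {Bob, Hal, Quinn, Sam, Uma, Wes, Yan, Zed} = {Bob, Hal, Quinn, Uma, Wes, Zed}
… ∩ ⟦red⟧ = {Bob, Hal, Quinn, Uma, Wes, Zed} ∩ {Bob, Gus, Quinn, Sam, Uma, Yan} = {Bob, Quinn, Uma}
⟦red plate that Uma blocked⟧ = {Bob, Quinn, Uma}; Uma ∈ this set.

yes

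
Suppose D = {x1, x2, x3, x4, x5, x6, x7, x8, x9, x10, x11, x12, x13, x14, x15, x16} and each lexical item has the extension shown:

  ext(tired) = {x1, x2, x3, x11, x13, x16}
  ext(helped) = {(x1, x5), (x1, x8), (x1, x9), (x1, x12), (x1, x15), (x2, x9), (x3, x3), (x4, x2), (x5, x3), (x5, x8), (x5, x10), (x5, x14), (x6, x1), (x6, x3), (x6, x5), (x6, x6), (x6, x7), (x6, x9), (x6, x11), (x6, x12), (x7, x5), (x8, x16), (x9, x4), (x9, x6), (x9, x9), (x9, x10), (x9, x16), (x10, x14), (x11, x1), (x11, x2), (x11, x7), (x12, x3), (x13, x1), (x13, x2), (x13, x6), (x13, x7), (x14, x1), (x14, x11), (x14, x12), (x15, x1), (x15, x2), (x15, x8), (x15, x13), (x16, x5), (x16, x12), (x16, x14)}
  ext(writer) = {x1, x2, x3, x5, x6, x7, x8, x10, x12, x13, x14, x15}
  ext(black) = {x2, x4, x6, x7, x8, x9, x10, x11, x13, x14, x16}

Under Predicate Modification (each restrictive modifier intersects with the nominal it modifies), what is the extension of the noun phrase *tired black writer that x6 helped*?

{}

⟦that x6 helped⟧ = {x : ⟨x6, x⟩ ∈ ⟦helped⟧} = {x1, x3, x5, x6, x7, x9, x11, x12}
⟦writer⟧ = {x1, x2, x3, x5, x6, x7, x8, x10, x12, x13, x14, x15}
… ∩ ⟦that x6 helped⟧ = {x1, x2, x3, x5, x6, x7, x8, x10, x12, x13, x14, x15} ∩ {x1, x3, x5, x6, x7, x9, x11, x12} = {x1, x3, x5, x6, x7, x12}
… ∩ ⟦tired⟧ = {x1, x3, x5, x6, x7, x12} ∩ {x1, x2, x3, x11, x13, x16} = {x1, x3}
… ∩ ⟦black⟧ = {x1, x3} ∩ {x2, x4, x6, x7, x8, x9, x10, x11, x13, x14, x16} = ∅
So ⟦tired black writer that x6 helped⟧ = {}.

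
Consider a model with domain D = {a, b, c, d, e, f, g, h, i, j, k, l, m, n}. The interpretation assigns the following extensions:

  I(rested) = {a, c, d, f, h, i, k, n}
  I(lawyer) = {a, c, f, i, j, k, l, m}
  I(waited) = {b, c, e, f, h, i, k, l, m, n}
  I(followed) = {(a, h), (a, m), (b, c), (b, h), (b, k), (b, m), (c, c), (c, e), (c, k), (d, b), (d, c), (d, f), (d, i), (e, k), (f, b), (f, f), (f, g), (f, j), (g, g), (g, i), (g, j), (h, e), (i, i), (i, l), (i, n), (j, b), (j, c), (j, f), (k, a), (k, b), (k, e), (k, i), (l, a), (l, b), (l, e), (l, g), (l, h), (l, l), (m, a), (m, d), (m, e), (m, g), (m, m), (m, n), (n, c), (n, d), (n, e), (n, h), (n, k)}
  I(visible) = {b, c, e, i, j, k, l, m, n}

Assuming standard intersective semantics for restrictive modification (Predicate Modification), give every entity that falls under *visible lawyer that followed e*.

⟦that followed e⟧ = {x : ⟨x, e⟩ ∈ ⟦followed⟧} = {c, h, k, l, m, n}
⟦lawyer⟧ = {a, c, f, i, j, k, l, m}
… ∩ ⟦that followed e⟧ = {a, c, f, i, j, k, l, m} ∩ {c, h, k, l, m, n} = {c, k, l, m}
… ∩ ⟦visible⟧ = {c, k, l, m} ∩ {b, c, e, i, j, k, l, m, n} = {c, k, l, m}
So ⟦visible lawyer that followed e⟧ = {c, k, l, m}.

{c, k, l, m}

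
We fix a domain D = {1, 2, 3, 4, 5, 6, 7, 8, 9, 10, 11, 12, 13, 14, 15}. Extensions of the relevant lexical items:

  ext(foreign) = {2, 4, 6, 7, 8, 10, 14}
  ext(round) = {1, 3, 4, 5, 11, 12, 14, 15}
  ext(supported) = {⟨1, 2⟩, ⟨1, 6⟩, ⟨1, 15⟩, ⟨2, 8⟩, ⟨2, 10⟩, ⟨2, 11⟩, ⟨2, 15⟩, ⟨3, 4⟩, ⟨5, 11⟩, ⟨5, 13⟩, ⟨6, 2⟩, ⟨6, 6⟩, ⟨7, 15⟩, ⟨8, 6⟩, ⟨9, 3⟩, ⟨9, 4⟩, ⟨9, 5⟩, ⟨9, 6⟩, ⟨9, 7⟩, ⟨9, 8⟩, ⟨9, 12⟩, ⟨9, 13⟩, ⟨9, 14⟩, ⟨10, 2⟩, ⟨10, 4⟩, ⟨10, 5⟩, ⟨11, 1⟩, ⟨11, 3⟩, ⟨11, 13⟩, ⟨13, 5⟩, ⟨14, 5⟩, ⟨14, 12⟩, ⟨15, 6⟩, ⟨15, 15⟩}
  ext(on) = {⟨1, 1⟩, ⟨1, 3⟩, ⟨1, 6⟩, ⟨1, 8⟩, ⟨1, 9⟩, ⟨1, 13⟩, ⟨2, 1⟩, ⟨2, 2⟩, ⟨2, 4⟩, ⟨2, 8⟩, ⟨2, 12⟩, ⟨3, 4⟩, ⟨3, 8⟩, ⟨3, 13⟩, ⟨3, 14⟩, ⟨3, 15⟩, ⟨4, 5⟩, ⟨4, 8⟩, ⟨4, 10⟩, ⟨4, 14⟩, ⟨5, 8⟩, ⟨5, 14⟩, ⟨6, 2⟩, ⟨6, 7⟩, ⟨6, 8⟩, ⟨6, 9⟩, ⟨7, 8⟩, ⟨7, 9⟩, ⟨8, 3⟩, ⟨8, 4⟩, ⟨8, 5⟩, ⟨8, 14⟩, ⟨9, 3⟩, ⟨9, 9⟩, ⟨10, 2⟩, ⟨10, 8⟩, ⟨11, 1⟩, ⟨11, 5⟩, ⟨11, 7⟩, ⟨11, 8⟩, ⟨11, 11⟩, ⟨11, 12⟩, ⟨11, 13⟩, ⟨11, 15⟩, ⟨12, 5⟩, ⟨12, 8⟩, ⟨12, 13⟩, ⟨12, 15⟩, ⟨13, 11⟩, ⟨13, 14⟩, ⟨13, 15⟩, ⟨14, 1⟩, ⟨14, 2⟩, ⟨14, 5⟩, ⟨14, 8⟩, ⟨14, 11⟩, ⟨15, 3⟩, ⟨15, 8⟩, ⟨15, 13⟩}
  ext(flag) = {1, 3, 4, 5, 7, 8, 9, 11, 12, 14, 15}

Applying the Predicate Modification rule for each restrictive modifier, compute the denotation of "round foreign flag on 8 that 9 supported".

⟦on 8⟧ = {x : ⟨x, 8⟩ ∈ ⟦on⟧} = {1, 2, 3, 4, 5, 6, 7, 10, 11, 12, 14, 15}
⟦that 9 supported⟧ = {x : ⟨9, x⟩ ∈ ⟦supported⟧} = {3, 4, 5, 6, 7, 8, 12, 13, 14}
⟦flag⟧ = {1, 3, 4, 5, 7, 8, 9, 11, 12, 14, 15}
… ∩ ⟦on 8⟧ = {1, 3, 4, 5, 7, 8, 9, 11, 12, 14, 15} ∩ {1, 2, 3, 4, 5, 6, 7, 10, 11, 12, 14, 15} = {1, 3, 4, 5, 7, 11, 12, 14, 15}
… ∩ ⟦that 9 supported⟧ = {1, 3, 4, 5, 7, 11, 12, 14, 15} ∩ {3, 4, 5, 6, 7, 8, 12, 13, 14} = {3, 4, 5, 7, 12, 14}
… ∩ ⟦round⟧ = {3, 4, 5, 7, 12, 14} ∩ {1, 3, 4, 5, 11, 12, 14, 15} = {3, 4, 5, 12, 14}
… ∩ ⟦foreign⟧ = {3, 4, 5, 12, 14} ∩ {2, 4, 6, 7, 8, 10, 14} = {4, 14}
So ⟦round foreign flag on 8 that 9 supported⟧ = {4, 14}.

{4, 14}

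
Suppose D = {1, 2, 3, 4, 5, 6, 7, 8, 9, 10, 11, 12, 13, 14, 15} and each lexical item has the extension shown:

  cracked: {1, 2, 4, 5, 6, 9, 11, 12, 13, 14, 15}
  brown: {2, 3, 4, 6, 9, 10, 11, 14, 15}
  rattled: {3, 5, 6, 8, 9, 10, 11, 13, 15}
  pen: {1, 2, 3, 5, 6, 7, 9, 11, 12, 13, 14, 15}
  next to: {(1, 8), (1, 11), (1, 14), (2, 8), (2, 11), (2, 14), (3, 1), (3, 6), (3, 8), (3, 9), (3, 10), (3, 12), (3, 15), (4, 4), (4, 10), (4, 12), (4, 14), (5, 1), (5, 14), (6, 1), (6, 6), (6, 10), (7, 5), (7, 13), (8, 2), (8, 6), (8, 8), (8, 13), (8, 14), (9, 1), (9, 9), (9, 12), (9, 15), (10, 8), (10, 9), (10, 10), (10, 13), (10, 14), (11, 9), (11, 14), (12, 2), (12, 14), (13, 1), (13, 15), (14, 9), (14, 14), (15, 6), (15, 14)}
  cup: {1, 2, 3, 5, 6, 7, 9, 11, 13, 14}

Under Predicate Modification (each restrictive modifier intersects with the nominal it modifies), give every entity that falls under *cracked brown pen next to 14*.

⟦next to 14⟧ = {x : ⟨x, 14⟩ ∈ ⟦next to⟧} = {1, 2, 4, 5, 8, 10, 11, 12, 14, 15}
⟦pen⟧ = {1, 2, 3, 5, 6, 7, 9, 11, 12, 13, 14, 15}
… ∩ ⟦next to 14⟧ = {1, 2, 3, 5, 6, 7, 9, 11, 12, 13, 14, 15} ∩ {1, 2, 4, 5, 8, 10, 11, 12, 14, 15} = {1, 2, 5, 11, 12, 14, 15}
… ∩ ⟦cracked⟧ = {1, 2, 5, 11, 12, 14, 15} ∩ {1, 2, 4, 5, 6, 9, 11, 12, 13, 14, 15} = {1, 2, 5, 11, 12, 14, 15}
… ∩ ⟦brown⟧ = {1, 2, 5, 11, 12, 14, 15} ∩ {2, 3, 4, 6, 9, 10, 11, 14, 15} = {2, 11, 14, 15}
So ⟦cracked brown pen next to 14⟧ = {2, 11, 14, 15}.

{2, 11, 14, 15}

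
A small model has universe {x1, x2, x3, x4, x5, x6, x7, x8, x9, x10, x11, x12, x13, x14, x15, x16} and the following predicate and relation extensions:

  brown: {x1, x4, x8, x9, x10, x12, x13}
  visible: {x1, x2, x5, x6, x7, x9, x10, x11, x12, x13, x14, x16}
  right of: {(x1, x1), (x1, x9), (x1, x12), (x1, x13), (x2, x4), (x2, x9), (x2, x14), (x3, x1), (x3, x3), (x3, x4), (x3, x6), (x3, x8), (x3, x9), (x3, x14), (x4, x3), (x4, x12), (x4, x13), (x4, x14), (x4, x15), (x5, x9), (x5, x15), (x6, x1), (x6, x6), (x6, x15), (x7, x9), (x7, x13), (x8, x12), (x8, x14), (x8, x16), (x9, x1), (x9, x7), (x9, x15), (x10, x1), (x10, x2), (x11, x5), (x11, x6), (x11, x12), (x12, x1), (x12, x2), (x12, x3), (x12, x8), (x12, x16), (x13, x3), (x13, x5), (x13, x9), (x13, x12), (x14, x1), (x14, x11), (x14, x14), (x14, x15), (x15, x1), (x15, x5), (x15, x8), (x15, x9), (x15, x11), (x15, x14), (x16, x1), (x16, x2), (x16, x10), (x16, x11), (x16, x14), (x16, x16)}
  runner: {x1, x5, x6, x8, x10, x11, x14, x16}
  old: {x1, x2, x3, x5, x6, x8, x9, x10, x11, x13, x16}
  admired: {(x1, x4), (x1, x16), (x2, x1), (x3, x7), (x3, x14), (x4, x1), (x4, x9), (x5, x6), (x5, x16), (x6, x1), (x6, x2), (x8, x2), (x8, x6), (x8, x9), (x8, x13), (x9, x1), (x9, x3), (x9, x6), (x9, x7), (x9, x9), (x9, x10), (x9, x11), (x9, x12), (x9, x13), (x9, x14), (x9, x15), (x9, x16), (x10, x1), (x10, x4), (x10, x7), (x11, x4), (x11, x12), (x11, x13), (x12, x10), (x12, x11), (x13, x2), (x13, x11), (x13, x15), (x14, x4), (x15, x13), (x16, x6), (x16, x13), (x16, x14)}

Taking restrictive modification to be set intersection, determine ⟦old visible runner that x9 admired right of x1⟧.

{x1, x6, x10, x16}

⟦that x9 admired⟧ = {x : ⟨x9, x⟩ ∈ ⟦admired⟧} = {x1, x3, x6, x7, x9, x10, x11, x12, x13, x14, x15, x16}
⟦right of x1⟧ = {x : ⟨x, x1⟩ ∈ ⟦right of⟧} = {x1, x3, x6, x9, x10, x12, x14, x15, x16}
⟦runner⟧ = {x1, x5, x6, x8, x10, x11, x14, x16}
… ∩ ⟦that x9 admired⟧ = {x1, x5, x6, x8, x10, x11, x14, x16} ∩ {x1, x3, x6, x7, x9, x10, x11, x12, x13, x14, x15, x16} = {x1, x6, x10, x11, x14, x16}
… ∩ ⟦right of x1⟧ = {x1, x6, x10, x11, x14, x16} ∩ {x1, x3, x6, x9, x10, x12, x14, x15, x16} = {x1, x6, x10, x14, x16}
… ∩ ⟦old⟧ = {x1, x6, x10, x14, x16} ∩ {x1, x2, x3, x5, x6, x8, x9, x10, x11, x13, x16} = {x1, x6, x10, x16}
… ∩ ⟦visible⟧ = {x1, x6, x10, x16} ∩ {x1, x2, x5, x6, x7, x9, x10, x11, x12, x13, x14, x16} = {x1, x6, x10, x16}
So ⟦old visible runner that x9 admired right of x1⟧ = {x1, x6, x10, x16}.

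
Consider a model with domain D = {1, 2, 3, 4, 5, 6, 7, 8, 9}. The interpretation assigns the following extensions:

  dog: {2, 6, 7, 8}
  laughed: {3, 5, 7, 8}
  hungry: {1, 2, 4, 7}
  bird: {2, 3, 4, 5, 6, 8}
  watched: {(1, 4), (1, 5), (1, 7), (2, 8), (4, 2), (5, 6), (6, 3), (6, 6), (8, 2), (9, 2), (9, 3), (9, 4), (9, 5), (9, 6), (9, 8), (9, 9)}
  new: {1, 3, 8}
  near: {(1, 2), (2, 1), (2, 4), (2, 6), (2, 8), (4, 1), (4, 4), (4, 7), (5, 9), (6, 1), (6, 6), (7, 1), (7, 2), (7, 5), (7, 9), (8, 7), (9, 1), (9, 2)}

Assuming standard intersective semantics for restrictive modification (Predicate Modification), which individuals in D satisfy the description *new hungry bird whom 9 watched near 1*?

{ }

⟦whom 9 watched⟧ = {x : ⟨9, x⟩ ∈ ⟦watched⟧} = {2, 3, 4, 5, 6, 8, 9}
⟦near 1⟧ = {x : ⟨x, 1⟩ ∈ ⟦near⟧} = {2, 4, 6, 7, 9}
⟦bird⟧ = {2, 3, 4, 5, 6, 8}
… ∩ ⟦whom 9 watched⟧ = {2, 3, 4, 5, 6, 8} ∩ {2, 3, 4, 5, 6, 8, 9} = {2, 3, 4, 5, 6, 8}
… ∩ ⟦near 1⟧ = {2, 3, 4, 5, 6, 8} ∩ {2, 4, 6, 7, 9} = {2, 4, 6}
… ∩ ⟦new⟧ = {2, 4, 6} ∩ {1, 3, 8} = ∅
… ∩ ⟦hungry⟧ = ∅ ∩ {1, 2, 4, 7} = ∅
So ⟦new hungry bird whom 9 watched near 1⟧ = { }.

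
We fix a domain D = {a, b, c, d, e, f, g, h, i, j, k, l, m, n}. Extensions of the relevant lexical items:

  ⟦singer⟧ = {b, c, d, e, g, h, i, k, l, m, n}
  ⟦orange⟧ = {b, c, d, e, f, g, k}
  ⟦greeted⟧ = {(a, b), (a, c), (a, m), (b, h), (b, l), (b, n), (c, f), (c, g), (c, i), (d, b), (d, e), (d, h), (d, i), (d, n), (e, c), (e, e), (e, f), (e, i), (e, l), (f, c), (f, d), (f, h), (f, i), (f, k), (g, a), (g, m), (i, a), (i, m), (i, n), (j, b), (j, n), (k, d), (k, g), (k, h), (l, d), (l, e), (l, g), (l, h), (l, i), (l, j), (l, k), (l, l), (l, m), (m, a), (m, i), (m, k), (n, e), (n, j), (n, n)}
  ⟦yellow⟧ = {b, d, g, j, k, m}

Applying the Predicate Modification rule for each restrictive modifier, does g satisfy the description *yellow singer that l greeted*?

yes

⟦that l greeted⟧ = {x : ⟨l, x⟩ ∈ ⟦greeted⟧} = {d, e, g, h, i, j, k, l, m}
⟦singer⟧ = {b, c, d, e, g, h, i, k, l, m, n}
… ∩ ⟦that l greeted⟧ = {b, c, d, e, g, h, i, k, l, m, n} ∩ {d, e, g, h, i, j, k, l, m} = {d, e, g, h, i, k, l, m}
… ∩ ⟦yellow⟧ = {d, e, g, h, i, k, l, m} ∩ {b, d, g, j, k, m} = {d, g, k, m}
⟦yellow singer that l greeted⟧ = {d, g, k, m}; g ∈ this set.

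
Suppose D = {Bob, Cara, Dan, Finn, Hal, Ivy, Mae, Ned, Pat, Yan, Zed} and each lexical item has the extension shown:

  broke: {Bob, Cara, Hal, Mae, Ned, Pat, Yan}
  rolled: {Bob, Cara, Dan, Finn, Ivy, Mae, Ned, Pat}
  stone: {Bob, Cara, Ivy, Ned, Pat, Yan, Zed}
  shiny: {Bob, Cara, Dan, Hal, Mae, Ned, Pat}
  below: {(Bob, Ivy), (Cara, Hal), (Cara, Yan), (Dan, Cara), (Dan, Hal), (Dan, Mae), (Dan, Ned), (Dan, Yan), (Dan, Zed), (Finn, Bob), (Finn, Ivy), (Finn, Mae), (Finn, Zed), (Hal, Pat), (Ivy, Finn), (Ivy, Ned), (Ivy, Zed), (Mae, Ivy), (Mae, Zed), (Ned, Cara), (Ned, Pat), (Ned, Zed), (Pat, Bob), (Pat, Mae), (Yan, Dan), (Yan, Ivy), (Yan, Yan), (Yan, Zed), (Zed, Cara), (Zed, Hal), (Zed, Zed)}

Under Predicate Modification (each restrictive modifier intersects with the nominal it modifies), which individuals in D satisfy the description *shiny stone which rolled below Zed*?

⟦which rolled⟧ = ⟦rolled⟧ = {Bob, Cara, Dan, Finn, Ivy, Mae, Ned, Pat}
⟦below Zed⟧ = {x : ⟨x, Zed⟩ ∈ ⟦below⟧} = {Dan, Finn, Ivy, Mae, Ned, Yan, Zed}
⟦stone⟧ = {Bob, Cara, Ivy, Ned, Pat, Yan, Zed}
… ∩ ⟦which rolled⟧ = {Bob, Cara, Ivy, Ned, Pat, Yan, Zed} ∩ {Bob, Cara, Dan, Finn, Ivy, Mae, Ned, Pat} = {Bob, Cara, Ivy, Ned, Pat}
… ∩ ⟦below Zed⟧ = {Bob, Cara, Ivy, Ned, Pat} ∩ {Dan, Finn, Ivy, Mae, Ned, Yan, Zed} = {Ivy, Ned}
… ∩ ⟦shiny⟧ = {Ivy, Ned} ∩ {Bob, Cara, Dan, Hal, Mae, Ned, Pat} = {Ned}
So ⟦shiny stone which rolled below Zed⟧ = {Ned}.

{Ned}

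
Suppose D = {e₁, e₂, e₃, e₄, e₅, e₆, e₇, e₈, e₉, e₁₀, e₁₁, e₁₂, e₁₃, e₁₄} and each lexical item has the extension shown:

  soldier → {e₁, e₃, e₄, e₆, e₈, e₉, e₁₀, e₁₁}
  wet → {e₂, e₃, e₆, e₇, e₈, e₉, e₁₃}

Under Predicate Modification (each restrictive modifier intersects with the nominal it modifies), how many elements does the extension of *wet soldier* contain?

⟦soldier⟧ = {e₁, e₃, e₄, e₆, e₈, e₉, e₁₀, e₁₁}
… ∩ ⟦wet⟧ = {e₁, e₃, e₄, e₆, e₈, e₉, e₁₀, e₁₁} ∩ {e₂, e₃, e₆, e₇, e₈, e₉, e₁₃} = {e₃, e₆, e₈, e₉}
⟦wet soldier⟧ = {e₃, e₆, e₈, e₉}, so the cardinality is 4.

4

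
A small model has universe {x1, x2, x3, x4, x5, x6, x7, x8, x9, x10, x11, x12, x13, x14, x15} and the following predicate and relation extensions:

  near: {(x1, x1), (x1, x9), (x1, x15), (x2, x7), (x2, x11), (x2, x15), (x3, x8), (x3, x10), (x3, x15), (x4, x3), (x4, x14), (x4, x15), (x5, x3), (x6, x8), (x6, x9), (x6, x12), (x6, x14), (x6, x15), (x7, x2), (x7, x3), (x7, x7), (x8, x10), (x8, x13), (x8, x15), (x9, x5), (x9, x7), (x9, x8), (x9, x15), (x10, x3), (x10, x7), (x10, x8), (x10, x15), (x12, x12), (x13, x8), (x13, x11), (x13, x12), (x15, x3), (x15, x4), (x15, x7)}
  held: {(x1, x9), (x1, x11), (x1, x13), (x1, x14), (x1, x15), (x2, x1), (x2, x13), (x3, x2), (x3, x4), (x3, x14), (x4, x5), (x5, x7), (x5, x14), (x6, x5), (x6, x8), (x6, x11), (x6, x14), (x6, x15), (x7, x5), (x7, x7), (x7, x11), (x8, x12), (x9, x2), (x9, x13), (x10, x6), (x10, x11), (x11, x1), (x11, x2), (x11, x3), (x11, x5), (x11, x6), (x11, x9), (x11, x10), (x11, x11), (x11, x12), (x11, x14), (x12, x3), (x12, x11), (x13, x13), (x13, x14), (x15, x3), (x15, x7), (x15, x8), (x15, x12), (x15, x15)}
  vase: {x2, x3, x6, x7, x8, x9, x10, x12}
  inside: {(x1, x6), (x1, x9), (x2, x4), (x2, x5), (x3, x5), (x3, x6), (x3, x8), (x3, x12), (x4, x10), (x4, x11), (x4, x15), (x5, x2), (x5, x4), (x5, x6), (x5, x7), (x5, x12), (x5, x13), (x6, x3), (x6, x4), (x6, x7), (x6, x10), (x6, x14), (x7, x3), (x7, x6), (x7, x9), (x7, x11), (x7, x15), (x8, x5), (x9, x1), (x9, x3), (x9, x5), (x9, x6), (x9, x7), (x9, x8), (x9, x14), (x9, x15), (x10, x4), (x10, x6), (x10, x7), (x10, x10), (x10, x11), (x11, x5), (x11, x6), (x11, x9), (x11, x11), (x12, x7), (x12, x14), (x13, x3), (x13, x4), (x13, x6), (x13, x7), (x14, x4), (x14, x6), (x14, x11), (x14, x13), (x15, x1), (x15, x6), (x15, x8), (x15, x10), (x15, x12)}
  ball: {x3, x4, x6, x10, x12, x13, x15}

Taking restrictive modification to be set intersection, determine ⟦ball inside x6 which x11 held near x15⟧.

⟦inside x6⟧ = {x : ⟨x, x6⟩ ∈ ⟦inside⟧} = {x1, x3, x5, x7, x9, x10, x11, x13, x14, x15}
⟦which x11 held⟧ = {x : ⟨x11, x⟩ ∈ ⟦held⟧} = {x1, x2, x3, x5, x6, x9, x10, x11, x12, x14}
⟦near x15⟧ = {x : ⟨x, x15⟩ ∈ ⟦near⟧} = {x1, x2, x3, x4, x6, x8, x9, x10}
⟦ball⟧ = {x3, x4, x6, x10, x12, x13, x15}
… ∩ ⟦inside x6⟧ = {x3, x4, x6, x10, x12, x13, x15} ∩ {x1, x3, x5, x7, x9, x10, x11, x13, x14, x15} = {x3, x10, x13, x15}
… ∩ ⟦which x11 held⟧ = {x3, x10, x13, x15} ∩ {x1, x2, x3, x5, x6, x9, x10, x11, x12, x14} = {x3, x10}
… ∩ ⟦near x15⟧ = {x3, x10} ∩ {x1, x2, x3, x4, x6, x8, x9, x10} = {x3, x10}
So ⟦ball inside x6 which x11 held near x15⟧ = {x3, x10}.

{x3, x10}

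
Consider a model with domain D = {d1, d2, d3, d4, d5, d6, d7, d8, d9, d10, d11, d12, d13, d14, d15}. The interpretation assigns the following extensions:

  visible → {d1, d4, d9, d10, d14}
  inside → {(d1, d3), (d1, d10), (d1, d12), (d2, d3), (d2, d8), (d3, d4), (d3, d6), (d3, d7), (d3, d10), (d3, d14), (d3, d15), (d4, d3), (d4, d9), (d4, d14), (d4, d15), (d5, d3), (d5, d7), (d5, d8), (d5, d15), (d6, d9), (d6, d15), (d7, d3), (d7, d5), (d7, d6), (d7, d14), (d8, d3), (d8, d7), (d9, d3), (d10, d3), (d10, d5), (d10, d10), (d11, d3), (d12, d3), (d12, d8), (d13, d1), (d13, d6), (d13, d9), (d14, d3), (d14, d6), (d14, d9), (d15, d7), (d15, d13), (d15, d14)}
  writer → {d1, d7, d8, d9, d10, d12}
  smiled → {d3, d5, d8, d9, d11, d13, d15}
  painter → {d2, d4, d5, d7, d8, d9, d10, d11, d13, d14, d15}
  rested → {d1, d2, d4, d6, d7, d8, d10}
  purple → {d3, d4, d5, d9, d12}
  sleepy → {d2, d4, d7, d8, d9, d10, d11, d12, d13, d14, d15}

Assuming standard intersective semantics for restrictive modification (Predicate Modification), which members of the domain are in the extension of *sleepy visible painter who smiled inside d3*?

⟦who smiled⟧ = ⟦smiled⟧ = {d3, d5, d8, d9, d11, d13, d15}
⟦inside d3⟧ = {x : ⟨x, d3⟩ ∈ ⟦inside⟧} = {d1, d2, d4, d5, d7, d8, d9, d10, d11, d12, d14}
⟦painter⟧ = {d2, d4, d5, d7, d8, d9, d10, d11, d13, d14, d15}
… ∩ ⟦who smiled⟧ = {d2, d4, d5, d7, d8, d9, d10, d11, d13, d14, d15} ∩ {d3, d5, d8, d9, d11, d13, d15} = {d5, d8, d9, d11, d13, d15}
… ∩ ⟦inside d3⟧ = {d5, d8, d9, d11, d13, d15} ∩ {d1, d2, d4, d5, d7, d8, d9, d10, d11, d12, d14} = {d5, d8, d9, d11}
… ∩ ⟦sleepy⟧ = {d5, d8, d9, d11} ∩ {d2, d4, d7, d8, d9, d10, d11, d12, d13, d14, d15} = {d8, d9, d11}
… ∩ ⟦visible⟧ = {d8, d9, d11} ∩ {d1, d4, d9, d10, d14} = {d9}
So ⟦sleepy visible painter who smiled inside d3⟧ = {d9}.

{d9}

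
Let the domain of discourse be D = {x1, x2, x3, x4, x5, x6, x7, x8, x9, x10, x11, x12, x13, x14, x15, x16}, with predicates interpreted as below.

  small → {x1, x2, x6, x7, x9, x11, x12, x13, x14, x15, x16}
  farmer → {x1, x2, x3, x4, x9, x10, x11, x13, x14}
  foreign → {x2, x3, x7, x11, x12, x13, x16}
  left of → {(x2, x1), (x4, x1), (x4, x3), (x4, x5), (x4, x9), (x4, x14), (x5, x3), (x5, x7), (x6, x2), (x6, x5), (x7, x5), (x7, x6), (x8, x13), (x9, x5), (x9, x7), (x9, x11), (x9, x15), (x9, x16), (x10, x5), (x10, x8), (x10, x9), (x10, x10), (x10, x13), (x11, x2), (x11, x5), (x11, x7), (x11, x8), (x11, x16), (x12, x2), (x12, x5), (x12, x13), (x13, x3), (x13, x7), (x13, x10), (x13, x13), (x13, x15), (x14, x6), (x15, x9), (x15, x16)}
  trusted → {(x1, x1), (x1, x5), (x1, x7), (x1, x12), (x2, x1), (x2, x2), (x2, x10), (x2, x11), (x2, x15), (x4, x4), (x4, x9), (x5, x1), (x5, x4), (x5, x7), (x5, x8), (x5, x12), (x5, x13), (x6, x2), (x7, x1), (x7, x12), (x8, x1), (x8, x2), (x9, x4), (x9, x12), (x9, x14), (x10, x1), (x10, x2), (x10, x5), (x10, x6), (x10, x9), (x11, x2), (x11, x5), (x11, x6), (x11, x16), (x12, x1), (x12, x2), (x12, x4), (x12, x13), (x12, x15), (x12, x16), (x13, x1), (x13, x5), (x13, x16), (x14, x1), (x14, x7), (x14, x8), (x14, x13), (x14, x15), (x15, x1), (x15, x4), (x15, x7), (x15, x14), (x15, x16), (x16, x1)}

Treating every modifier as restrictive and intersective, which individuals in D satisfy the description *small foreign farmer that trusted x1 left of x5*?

⟦that trusted x1⟧ = {x : ⟨x, x1⟩ ∈ ⟦trusted⟧} = {x1, x2, x5, x7, x8, x10, x12, x13, x14, x15, x16}
⟦left of x5⟧ = {x : ⟨x, x5⟩ ∈ ⟦left of⟧} = {x4, x6, x7, x9, x10, x11, x12}
⟦farmer⟧ = {x1, x2, x3, x4, x9, x10, x11, x13, x14}
… ∩ ⟦that trusted x1⟧ = {x1, x2, x3, x4, x9, x10, x11, x13, x14} ∩ {x1, x2, x5, x7, x8, x10, x12, x13, x14, x15, x16} = {x1, x2, x10, x13, x14}
… ∩ ⟦left of x5⟧ = {x1, x2, x10, x13, x14} ∩ {x4, x6, x7, x9, x10, x11, x12} = {x10}
… ∩ ⟦small⟧ = {x10} ∩ {x1, x2, x6, x7, x9, x11, x12, x13, x14, x15, x16} = ∅
… ∩ ⟦foreign⟧ = ∅ ∩ {x2, x3, x7, x11, x12, x13, x16} = ∅
So ⟦small foreign farmer that trusted x1 left of x5⟧ = ∅.

∅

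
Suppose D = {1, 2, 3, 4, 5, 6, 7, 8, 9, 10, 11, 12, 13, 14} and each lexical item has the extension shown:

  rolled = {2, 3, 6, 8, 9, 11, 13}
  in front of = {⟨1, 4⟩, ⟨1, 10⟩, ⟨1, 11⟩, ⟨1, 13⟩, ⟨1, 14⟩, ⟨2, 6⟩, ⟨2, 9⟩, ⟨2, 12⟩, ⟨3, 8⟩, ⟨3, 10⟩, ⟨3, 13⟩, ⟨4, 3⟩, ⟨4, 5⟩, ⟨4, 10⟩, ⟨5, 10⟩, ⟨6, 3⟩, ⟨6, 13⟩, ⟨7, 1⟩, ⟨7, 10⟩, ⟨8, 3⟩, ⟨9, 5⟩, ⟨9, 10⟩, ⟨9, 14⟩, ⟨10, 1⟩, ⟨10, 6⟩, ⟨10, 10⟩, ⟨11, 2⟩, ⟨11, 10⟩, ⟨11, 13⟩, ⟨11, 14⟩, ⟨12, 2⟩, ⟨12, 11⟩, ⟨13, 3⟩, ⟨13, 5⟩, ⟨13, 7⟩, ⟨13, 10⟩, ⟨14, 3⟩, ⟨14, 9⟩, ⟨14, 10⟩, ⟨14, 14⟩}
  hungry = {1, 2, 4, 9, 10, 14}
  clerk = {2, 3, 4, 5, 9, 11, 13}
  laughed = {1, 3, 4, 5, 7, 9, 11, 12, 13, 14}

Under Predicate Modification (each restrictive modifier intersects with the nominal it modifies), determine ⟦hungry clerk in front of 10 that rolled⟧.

{9}

⟦in front of 10⟧ = {x : ⟨x, 10⟩ ∈ ⟦in front of⟧} = {1, 3, 4, 5, 7, 9, 10, 11, 13, 14}
⟦that rolled⟧ = ⟦rolled⟧ = {2, 3, 6, 8, 9, 11, 13}
⟦clerk⟧ = {2, 3, 4, 5, 9, 11, 13}
… ∩ ⟦in front of 10⟧ = {2, 3, 4, 5, 9, 11, 13} ∩ {1, 3, 4, 5, 7, 9, 10, 11, 13, 14} = {3, 4, 5, 9, 11, 13}
… ∩ ⟦that rolled⟧ = {3, 4, 5, 9, 11, 13} ∩ {2, 3, 6, 8, 9, 11, 13} = {3, 9, 11, 13}
… ∩ ⟦hungry⟧ = {3, 9, 11, 13} ∩ {1, 2, 4, 9, 10, 14} = {9}
So ⟦hungry clerk in front of 10 that rolled⟧ = {9}.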